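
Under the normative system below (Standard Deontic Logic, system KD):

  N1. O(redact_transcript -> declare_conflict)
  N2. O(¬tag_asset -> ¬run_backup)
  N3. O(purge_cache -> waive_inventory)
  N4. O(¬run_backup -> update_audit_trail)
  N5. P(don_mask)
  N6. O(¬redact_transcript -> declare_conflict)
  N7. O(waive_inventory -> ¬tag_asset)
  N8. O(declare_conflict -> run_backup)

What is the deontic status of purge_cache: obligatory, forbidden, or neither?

Forbidden

Premises 1 and 6 are O(redact_transcript -> declare_conflict) and O(¬redact_transcript -> declare_conflict); every ideal world satisfies redact_transcript or ¬redact_transcript, so in either case declare_conflict holds — hence O(declare_conflict).
Premise 8 is O(declare_conflict -> run_backup); since O(declare_conflict), deontic closure gives O(run_backup).
The contrapositive of premise 2 (O(¬tag_asset -> ¬run_backup)) is O(run_backup -> tag_asset), and O(run_backup) is already established, so O(tag_asset).
The contrapositive of premise 7 (O(waive_inventory -> ¬tag_asset)) is O(tag_asset -> ¬waive_inventory), and O(tag_asset) is already established, so O(¬waive_inventory).
Premise 3, O(purge_cache -> waive_inventory), contraposes to O(¬waive_inventory -> ¬purge_cache); with O(¬waive_inventory) we get O(¬purge_cache).
Premises 4, 5 do not contribute to this derivation.
Thus O(¬purge_cache), which is F(purge_cache): purge_cache is forbidden.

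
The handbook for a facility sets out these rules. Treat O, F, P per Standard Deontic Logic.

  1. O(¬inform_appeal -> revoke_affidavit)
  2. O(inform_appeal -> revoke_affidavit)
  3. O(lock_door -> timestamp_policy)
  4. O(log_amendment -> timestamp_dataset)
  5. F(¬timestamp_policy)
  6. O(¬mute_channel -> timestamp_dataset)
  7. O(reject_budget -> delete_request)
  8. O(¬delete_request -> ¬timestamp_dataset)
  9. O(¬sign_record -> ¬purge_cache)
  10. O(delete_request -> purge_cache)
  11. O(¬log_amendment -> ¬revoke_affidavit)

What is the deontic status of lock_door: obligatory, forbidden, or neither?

Premise 3 is O(lock_door -> timestamp_policy); even if O(timestamp_policy) held, inferring O(lock_door) would be affirming the consequent — invalid.
No premise or chain of K-axiom applications forces O(lock_door), and none forces O(¬lock_door). So lock_door is neither obligatory nor forbidden under these norms.

Neither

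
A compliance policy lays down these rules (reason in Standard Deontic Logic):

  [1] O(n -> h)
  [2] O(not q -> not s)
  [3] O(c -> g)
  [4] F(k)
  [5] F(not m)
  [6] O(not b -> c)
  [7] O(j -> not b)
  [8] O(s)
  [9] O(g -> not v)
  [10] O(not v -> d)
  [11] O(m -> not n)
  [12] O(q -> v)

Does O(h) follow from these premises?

No

Premise 1 is O(n -> h), but O(n) is not derivable from the premises, so it does not yield O(h).
No other premise forces O(h). An ideal world satisfying every premise can still have h false, so O(h) is not derivable.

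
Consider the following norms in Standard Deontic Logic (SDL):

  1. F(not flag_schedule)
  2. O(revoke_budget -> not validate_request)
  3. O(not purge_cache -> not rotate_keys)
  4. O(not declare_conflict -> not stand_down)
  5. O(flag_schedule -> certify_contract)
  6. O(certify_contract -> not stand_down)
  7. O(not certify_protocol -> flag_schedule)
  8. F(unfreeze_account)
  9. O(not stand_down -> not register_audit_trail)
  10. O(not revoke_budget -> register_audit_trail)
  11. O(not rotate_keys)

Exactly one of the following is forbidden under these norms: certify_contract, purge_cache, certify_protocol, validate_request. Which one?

Premise 1, F(not flag_schedule), is equivalent to O(flag_schedule).
Premise 5 is O(flag_schedule -> certify_contract); since O(flag_schedule), deontic closure gives O(certify_contract).
From O(certify_contract) and premise 6, O(certify_contract -> not stand_down), we obtain O(not stand_down).
Premise 9 is O(not stand_down -> not register_audit_trail); since O(not stand_down), deontic closure gives O(not register_audit_trail).
The contrapositive of premise 10 (O(not revoke_budget -> register_audit_trail)) is O(not register_audit_trail -> revoke_budget), and O(not register_audit_trail) is already established, so O(revoke_budget).
Applying K to premise 2 (O(revoke_budget -> not validate_request)) and O(revoke_budget) yields O(not validate_request).
So O(not validate_request) holds, i.e. validate_request is forbidden. None of the other listed options is forbidden under the premises.

validate_request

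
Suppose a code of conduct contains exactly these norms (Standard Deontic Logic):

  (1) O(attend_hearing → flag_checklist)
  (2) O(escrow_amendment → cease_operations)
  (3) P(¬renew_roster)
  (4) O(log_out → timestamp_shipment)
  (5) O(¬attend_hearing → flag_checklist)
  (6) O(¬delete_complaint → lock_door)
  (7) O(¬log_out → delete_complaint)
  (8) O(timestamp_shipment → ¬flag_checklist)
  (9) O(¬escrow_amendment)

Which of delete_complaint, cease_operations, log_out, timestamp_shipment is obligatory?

Premises 5 and 1 cover both cases: O(¬attend_hearing → flag_checklist) and O(attend_hearing → flag_checklist). Since ¬attend_hearing ∨ attend_hearing is a tautology, O(flag_checklist) follows.
The contrapositive of premise 8 (O(timestamp_shipment → ¬flag_checklist)) is O(flag_checklist → ¬timestamp_shipment), and O(flag_checklist) is already established, so O(¬timestamp_shipment).
The contrapositive of premise 4 (O(log_out → timestamp_shipment)) is O(¬timestamp_shipment → ¬log_out), and O(¬timestamp_shipment) is already established, so O(¬log_out).
Applying K to premise 7 (O(¬log_out → delete_complaint)) and O(¬log_out) yields O(delete_complaint).
So O(delete_complaint) holds — delete_complaint is obligatory. None of the other listed options is made obligatory by any chain of premises.

delete_complaint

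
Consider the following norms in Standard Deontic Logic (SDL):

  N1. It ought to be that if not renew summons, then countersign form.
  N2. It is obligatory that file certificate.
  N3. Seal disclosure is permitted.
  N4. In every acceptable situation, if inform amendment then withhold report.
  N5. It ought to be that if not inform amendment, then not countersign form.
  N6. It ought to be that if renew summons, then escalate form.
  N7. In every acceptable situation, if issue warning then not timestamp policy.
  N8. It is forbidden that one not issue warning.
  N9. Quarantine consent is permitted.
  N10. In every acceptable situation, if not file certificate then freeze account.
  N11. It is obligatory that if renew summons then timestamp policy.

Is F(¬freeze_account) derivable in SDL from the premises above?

No

Premise 10 is O(¬file_certificate → freeze_account), but O(¬file_certificate) is not derivable from the premises, so it does not yield O(freeze_account).
No other premise forces O(freeze_account). An ideal world satisfying every premise can still have ¬freeze_account true, so F(¬freeze_account) is not derivable.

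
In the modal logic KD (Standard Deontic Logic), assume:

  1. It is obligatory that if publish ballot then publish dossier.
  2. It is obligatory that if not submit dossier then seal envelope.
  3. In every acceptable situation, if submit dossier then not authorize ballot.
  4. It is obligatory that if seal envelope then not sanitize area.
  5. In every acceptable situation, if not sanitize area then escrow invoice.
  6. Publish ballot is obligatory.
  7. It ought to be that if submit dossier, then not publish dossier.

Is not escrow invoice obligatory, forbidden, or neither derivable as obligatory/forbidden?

Forbidden

From premise 6 we have O(publish_ballot).
Applying K to premise 1 (O(publish_ballot → publish_dossier)) and O(publish_ballot) yields O(publish_dossier).
Premise 7 is O(submit_dossier → ¬publish_dossier); contrapositively O(publish_dossier → ¬submit_dossier). Since O(publish_dossier) holds, K gives O(¬submit_dossier).
With premise 2, O(¬submit_dossier → seal_envelope), the K-axiom yields O(seal_envelope).
With premise 4, O(seal_envelope → ¬sanitize_area), the K-axiom yields O(¬sanitize_area).
With premise 5, O(¬sanitize_area → escrow_invoice), the K-axiom yields O(escrow_invoice).
Premise 3 does not contribute to this derivation.
Thus O(escrow_invoice), which is F(¬escrow_invoice): ¬escrow_invoice is forbidden.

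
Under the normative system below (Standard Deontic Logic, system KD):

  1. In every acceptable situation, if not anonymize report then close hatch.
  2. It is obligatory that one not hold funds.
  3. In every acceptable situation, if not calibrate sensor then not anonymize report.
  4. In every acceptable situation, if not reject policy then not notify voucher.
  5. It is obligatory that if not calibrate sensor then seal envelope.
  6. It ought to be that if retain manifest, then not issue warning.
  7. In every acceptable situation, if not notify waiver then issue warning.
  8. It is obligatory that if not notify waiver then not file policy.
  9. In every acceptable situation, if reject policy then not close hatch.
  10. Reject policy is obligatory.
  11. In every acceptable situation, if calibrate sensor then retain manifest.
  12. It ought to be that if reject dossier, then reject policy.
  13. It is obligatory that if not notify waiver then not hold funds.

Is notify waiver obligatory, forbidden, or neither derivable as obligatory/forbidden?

Premise 10 states O(reject_policy) outright.
With premise 9, O(reject_policy → ¬close_hatch), the K-axiom yields O(¬close_hatch).
The contrapositive of premise 1 (O(¬anonymize_report → close_hatch)) is O(¬close_hatch → anonymize_report), and O(¬close_hatch) is already established, so O(anonymize_report).
The contrapositive of premise 3 (O(¬calibrate_sensor → ¬anonymize_report)) is O(anonymize_report → calibrate_sensor), and O(anonymize_report) is already established, so O(calibrate_sensor).
Applying K to premise 11 (O(calibrate_sensor → retain_manifest)) and O(calibrate_sensor) yields O(retain_manifest).
From O(retain_manifest) and premise 6, O(retain_manifest → ¬issue_warning), we obtain O(¬issue_warning).
Premise 7, O(¬notify_waiver → issue_warning), contraposes to O(¬issue_warning → notify_waiver); with O(¬issue_warning) we get O(notify_waiver).
Premises 2, 4, 5, 8, 12, 13 do not contribute to this derivation.
Hence notify_waiver is obligatory.

Obligatory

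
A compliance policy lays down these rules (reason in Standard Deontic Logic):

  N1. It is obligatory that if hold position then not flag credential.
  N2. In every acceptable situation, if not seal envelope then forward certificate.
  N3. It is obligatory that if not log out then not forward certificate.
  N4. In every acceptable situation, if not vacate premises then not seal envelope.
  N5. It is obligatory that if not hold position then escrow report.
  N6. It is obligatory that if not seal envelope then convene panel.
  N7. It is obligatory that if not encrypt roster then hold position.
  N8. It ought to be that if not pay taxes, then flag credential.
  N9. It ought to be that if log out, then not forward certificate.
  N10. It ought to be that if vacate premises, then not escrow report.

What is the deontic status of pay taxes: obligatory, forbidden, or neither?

Obligatory

By case analysis on log_out: premise 9 gives O(log_out → ¬forward_certificate) and premise 3 gives O(¬log_out → ¬forward_certificate), so O(¬forward_certificate) either way.
Premise 2 is O(¬seal_envelope → forward_certificate); contrapositively O(¬forward_certificate → seal_envelope). Since O(¬forward_certificate) holds, K gives O(seal_envelope).
Premise 4 is O(¬vacate_premises → ¬seal_envelope); contrapositively O(seal_envelope → vacate_premises). Since O(seal_envelope) holds, K gives O(vacate_premises).
From O(vacate_premises) and premise 10, O(vacate_premises → ¬escrow_report), we obtain O(¬escrow_report).
The contrapositive of premise 5 (O(¬hold_position → escrow_report)) is O(¬escrow_report → hold_position), and O(¬escrow_report) is already established, so O(hold_position).
From O(hold_position) and premise 1, O(hold_position → ¬flag_credential), we obtain O(¬flag_credential).
Premise 8, O(¬pay_taxes → flag_credential), contraposes to O(¬flag_credential → pay_taxes); with O(¬flag_credential) we get O(pay_taxes).
Premises 6, 7 do not contribute to this derivation.
Hence pay_taxes is obligatory.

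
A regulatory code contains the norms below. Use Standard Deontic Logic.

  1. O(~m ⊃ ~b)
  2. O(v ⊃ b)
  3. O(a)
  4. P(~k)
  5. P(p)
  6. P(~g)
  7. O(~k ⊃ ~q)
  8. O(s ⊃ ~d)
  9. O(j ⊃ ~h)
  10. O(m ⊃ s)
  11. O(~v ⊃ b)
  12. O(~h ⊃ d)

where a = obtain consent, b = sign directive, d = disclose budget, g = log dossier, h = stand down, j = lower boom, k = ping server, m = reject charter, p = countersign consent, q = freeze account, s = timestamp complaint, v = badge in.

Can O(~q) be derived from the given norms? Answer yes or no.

No

Premise 7 is O(~k ⊃ ~q), but O(~k) is not derivable from the premises (the permission P(~k) asserts only ~O(k), not O(~k)), so it does not yield O(~q).
No other premise forces O(~q). An ideal world satisfying every premise can still have ~q false, so O(~q) is not derivable.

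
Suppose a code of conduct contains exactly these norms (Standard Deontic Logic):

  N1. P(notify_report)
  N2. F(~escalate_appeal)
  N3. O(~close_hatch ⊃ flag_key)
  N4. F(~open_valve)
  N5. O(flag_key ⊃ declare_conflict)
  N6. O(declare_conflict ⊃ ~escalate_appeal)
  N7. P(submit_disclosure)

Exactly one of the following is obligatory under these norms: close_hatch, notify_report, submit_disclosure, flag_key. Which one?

Premise 2, F(~escalate_appeal), is equivalent to O(escalate_appeal).
Premise 6 is O(declare_conflict ⊃ ~escalate_appeal); contrapositively O(escalate_appeal ⊃ ~declare_conflict). Since O(escalate_appeal) holds, K gives O(~declare_conflict).
The contrapositive of premise 5 (O(flag_key ⊃ declare_conflict)) is O(~declare_conflict ⊃ ~flag_key), and O(~declare_conflict) is already established, so O(~flag_key).
Premise 3 is O(~close_hatch ⊃ flag_key); contrapositively O(~flag_key ⊃ close_hatch). Since O(~flag_key) holds, K gives O(close_hatch).
So O(close_hatch) holds — close_hatch is obligatory. None of the other listed options is made obligatory by any chain of premises.

close_hatch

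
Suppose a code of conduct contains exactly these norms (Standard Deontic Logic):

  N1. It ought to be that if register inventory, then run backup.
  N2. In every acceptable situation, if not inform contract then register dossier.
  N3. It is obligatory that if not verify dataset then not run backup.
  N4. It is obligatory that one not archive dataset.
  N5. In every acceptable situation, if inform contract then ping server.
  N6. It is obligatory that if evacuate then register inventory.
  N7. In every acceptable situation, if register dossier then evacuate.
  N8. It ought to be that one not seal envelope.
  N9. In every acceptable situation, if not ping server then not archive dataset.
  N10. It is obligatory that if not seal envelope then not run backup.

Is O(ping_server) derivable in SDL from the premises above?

Premise 8 states O(¬seal_envelope) outright.
Applying K to premise 10 (O(¬seal_envelope → ¬run_backup)) and O(¬seal_envelope) yields O(¬run_backup).
Premise 1 is O(register_inventory → run_backup); contrapositively O(¬run_backup → ¬register_inventory). Since O(¬run_backup) holds, K gives O(¬register_inventory).
Premise 6, O(evacuate → register_inventory), contraposes to O(¬register_inventory → ¬evacuate); with O(¬register_inventory) we get O(¬evacuate).
Premise 7 is O(register_dossier → evacuate); contrapositively O(¬evacuate → ¬register_dossier). Since O(¬evacuate) holds, K gives O(¬register_dossier).
Premise 2 is O(¬inform_contract → register_dossier); contrapositively O(¬register_dossier → inform_contract). Since O(¬register_dossier) holds, K gives O(inform_contract).
Premise 5 is O(inform_contract → ping_server); since O(inform_contract), deontic closure gives O(ping_server).
Premises 3, 4, 9 do not contribute to this derivation.
So O(ping_server) follows.

Yes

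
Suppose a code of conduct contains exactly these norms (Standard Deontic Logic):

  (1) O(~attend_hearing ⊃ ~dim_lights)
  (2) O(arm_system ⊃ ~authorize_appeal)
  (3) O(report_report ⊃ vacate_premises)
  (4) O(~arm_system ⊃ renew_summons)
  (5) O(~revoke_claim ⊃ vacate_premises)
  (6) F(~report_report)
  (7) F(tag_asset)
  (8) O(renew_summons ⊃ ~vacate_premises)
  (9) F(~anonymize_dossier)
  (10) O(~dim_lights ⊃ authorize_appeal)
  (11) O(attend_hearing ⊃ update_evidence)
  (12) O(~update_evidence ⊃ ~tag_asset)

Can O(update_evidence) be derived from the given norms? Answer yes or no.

Yes

F(~report_report) at premise 6 means O(report_report).
With premise 3, O(report_report ⊃ vacate_premises), the K-axiom yields O(vacate_premises).
Premise 8, O(renew_summons ⊃ ~vacate_premises), contraposes to O(vacate_premises ⊃ ~renew_summons); with O(vacate_premises) we get O(~renew_summons).
The contrapositive of premise 4 (O(~arm_system ⊃ renew_summons)) is O(~renew_summons ⊃ arm_system), and O(~renew_summons) is already established, so O(arm_system).
With premise 2, O(arm_system ⊃ ~authorize_appeal), the K-axiom yields O(~authorize_appeal).
Premise 10, O(~dim_lights ⊃ authorize_appeal), contraposes to O(~authorize_appeal ⊃ dim_lights); with O(~authorize_appeal) we get O(dim_lights).
The contrapositive of premise 1 (O(~attend_hearing ⊃ ~dim_lights)) is O(dim_lights ⊃ attend_hearing), and O(dim_lights) is already established, so O(attend_hearing).
From O(attend_hearing) and premise 11, O(attend_hearing ⊃ update_evidence), we obtain O(update_evidence).
Premises 5, 7, 9, 12 do not contribute to this derivation.
So O(update_evidence) follows.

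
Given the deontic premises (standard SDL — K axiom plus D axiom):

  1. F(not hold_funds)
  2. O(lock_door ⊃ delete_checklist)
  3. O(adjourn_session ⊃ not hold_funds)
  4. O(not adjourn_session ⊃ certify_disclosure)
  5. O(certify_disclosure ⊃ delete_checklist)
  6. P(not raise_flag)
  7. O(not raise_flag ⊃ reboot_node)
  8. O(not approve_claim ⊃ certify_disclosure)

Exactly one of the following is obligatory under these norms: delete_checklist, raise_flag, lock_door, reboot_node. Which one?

F(not hold_funds) at premise 1 means O(hold_funds).
Premise 3 is O(adjourn_session ⊃ not hold_funds); contrapositively O(hold_funds ⊃ not adjourn_session). Since O(hold_funds) holds, K gives O(not adjourn_session).
With premise 4, O(not adjourn_session ⊃ certify_disclosure), the K-axiom yields O(certify_disclosure).
Applying K to premise 5 (O(certify_disclosure ⊃ delete_checklist)) and O(certify_disclosure) yields O(delete_checklist).
So O(delete_checklist) holds — delete_checklist is obligatory. None of the other listed options is made obligatory by any chain of premises.

delete_checklist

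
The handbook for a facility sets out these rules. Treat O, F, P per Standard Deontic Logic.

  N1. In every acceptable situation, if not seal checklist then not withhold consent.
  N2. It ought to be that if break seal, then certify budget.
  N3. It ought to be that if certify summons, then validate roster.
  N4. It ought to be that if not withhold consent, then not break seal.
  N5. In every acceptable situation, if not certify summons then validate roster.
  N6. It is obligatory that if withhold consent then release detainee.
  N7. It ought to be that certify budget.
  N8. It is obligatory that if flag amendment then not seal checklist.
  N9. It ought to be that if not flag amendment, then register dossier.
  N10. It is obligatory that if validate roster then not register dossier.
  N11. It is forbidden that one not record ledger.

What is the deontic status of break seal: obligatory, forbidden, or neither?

Premises 5 and 3 are O(¬certify_summons → validate_roster) and O(certify_summons → validate_roster); every ideal world satisfies ¬certify_summons or certify_summons, so in either case validate_roster holds — hence O(validate_roster).
Applying K to premise 10 (O(validate_roster → ¬register_dossier)) and O(validate_roster) yields O(¬register_dossier).
Premise 9 is O(¬flag_amendment → register_dossier); contrapositively O(¬register_dossier → flag_amendment). Since O(¬register_dossier) holds, K gives O(flag_amendment).
Premise 8 is O(flag_amendment → ¬seal_checklist); since O(flag_amendment), deontic closure gives O(¬seal_checklist).
Premise 1 is O(¬seal_checklist → ¬withhold_consent); since O(¬seal_checklist), deontic closure gives O(¬withhold_consent).
With premise 4, O(¬withhold_consent → ¬break_seal), the K-axiom yields O(¬break_seal).
Premises 2, 6, 7, 11 do not contribute to this derivation.
Thus O(¬break_seal), which is F(break_seal): break_seal is forbidden.

Forbidden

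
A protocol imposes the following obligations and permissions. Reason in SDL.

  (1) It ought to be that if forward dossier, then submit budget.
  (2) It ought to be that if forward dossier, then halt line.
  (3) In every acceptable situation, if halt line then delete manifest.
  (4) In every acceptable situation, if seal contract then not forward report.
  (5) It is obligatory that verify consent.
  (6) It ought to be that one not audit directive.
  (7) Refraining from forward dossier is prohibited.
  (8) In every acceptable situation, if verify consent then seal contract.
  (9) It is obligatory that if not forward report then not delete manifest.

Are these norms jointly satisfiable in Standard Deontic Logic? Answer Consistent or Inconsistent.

Premise 5 gives O(verify_consent).
Premise 8 is O(verify_consent → seal_contract); since O(verify_consent), deontic closure gives O(seal_contract).
With premise 4, O(seal_contract → ¬forward_report), the K-axiom yields O(¬forward_report).
Premise 9 is O(¬forward_report → ¬delete_manifest); since O(¬forward_report), deontic closure gives O(¬delete_manifest).
The contrapositive of premise 3 (O(halt_line → delete_manifest)) is O(¬delete_manifest → ¬halt_line), and O(¬delete_manifest) is already established, so O(¬halt_line).
Premise 2, O(forward_dossier → halt_line), contraposes to O(¬halt_line → ¬forward_dossier); with O(¬halt_line) we get O(¬forward_dossier).
Yet premise 7 is F(¬forward_dossier), i.e. O(forward_dossier).
We now have both O(¬forward_dossier) and O(forward_dossier) — forward_dossier is simultaneously obligatory and forbidden, violating the D-axiom.

Inconsistent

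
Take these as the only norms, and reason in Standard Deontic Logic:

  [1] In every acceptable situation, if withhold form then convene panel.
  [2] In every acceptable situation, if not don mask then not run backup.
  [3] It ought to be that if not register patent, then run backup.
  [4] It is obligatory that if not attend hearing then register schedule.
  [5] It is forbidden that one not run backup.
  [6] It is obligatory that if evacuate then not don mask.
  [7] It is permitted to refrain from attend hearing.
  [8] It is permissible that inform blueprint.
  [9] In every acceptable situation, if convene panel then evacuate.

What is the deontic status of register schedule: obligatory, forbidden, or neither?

Premise 4 is O(¬attend_hearing → register_schedule), but O(¬attend_hearing) is not derivable from the premises (the permission P(¬attend_hearing) asserts only ¬O(attend_hearing), not O(¬attend_hearing)), so it does not yield O(register_schedule).
No premise or chain of K-axiom applications forces O(register_schedule), and none forces O(¬register_schedule). So register_schedule is neither obligatory nor forbidden under these norms.

Neither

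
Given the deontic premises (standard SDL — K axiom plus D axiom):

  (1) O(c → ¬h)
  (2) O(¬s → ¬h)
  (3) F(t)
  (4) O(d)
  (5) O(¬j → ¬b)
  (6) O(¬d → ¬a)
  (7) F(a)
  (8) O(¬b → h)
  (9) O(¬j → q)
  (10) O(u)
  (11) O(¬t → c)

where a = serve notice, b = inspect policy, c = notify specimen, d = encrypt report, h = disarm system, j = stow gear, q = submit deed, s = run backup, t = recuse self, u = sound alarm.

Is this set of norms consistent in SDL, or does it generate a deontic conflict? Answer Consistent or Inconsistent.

Consistent

Premise 6 is O(¬d → ¬a); even if O(¬a) held, inferring O(¬d) would be affirming the consequent — invalid.
So O(¬d) is not derivable, and the apparent clash with O(d) does not arise.
A world satisfying every obligation exists (e.g. a=false, b=true, c=true, d=true, h=false, j=true, q=false, s=false, t=false, u=true); no atom is both obligatory and forbidden, so the set is consistent.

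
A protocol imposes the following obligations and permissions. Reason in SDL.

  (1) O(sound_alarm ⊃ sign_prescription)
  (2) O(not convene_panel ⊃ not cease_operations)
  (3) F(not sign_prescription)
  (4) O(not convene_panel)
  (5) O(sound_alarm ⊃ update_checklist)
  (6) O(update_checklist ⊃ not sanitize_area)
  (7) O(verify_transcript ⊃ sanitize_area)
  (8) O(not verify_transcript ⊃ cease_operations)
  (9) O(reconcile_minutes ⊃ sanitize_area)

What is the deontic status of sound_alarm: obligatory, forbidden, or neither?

Premise 4 states O(not convene_panel) outright.
Applying K to premise 2 (O(not convene_panel ⊃ not cease_operations)) and O(not convene_panel) yields O(not cease_operations).
Premise 8, O(not verify_transcript ⊃ cease_operations), contraposes to O(not cease_operations ⊃ verify_transcript); with O(not cease_operations) we get O(verify_transcript).
Applying K to premise 7 (O(verify_transcript ⊃ sanitize_area)) and O(verify_transcript) yields O(sanitize_area).
Premise 6, O(update_checklist ⊃ not sanitize_area), contraposes to O(sanitize_area ⊃ not update_checklist); with O(sanitize_area) we get O(not update_checklist).
Premise 5, O(sound_alarm ⊃ update_checklist), contraposes to O(not update_checklist ⊃ not sound_alarm); with O(not update_checklist) we get O(not sound_alarm).
Premises 1, 3, 9 do not contribute to this derivation.
Thus O(not sound_alarm), which is F(sound_alarm): sound_alarm is forbidden.

Forbidden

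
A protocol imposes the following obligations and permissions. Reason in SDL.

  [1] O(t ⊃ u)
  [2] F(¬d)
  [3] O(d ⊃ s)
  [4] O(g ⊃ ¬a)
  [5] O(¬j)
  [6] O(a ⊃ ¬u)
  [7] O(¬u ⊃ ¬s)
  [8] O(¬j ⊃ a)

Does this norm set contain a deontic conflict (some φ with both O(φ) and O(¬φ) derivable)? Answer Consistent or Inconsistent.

Premise 2 is F(¬d), i.e. O(d).
Premise 3 is O(d ⊃ s); since O(d), deontic closure gives O(s).
Premise 7 is O(¬u ⊃ ¬s); contrapositively O(s ⊃ u). Since O(s) holds, K gives O(u).
The contrapositive of premise 6 (O(a ⊃ ¬u)) is O(u ⊃ ¬a), and O(u) is already established, so O(¬a).
The contrapositive of premise 8 (O(¬j ⊃ a)) is O(¬a ⊃ j), and O(¬a) is already established, so O(j).
However, premise 5 gives O(¬j).
We now have both O(j) and O(¬j) — j is simultaneously obligatory and forbidden, violating the D-axiom.

Inconsistent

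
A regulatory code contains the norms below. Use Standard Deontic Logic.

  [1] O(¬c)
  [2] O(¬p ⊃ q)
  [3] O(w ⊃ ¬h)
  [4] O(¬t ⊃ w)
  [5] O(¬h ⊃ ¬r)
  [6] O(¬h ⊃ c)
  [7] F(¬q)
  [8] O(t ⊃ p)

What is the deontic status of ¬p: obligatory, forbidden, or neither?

Premise 1 states O(¬c) outright.
Premise 6, O(¬h ⊃ c), contraposes to O(¬c ⊃ h); with O(¬c) we get O(h).
Premise 3 is O(w ⊃ ¬h); contrapositively O(h ⊃ ¬w). Since O(h) holds, K gives O(¬w).
The contrapositive of premise 4 (O(¬t ⊃ w)) is O(¬w ⊃ t), and O(¬w) is already established, so O(t).
With premise 8, O(t ⊃ p), the K-axiom yields O(p).
Premises 2, 5, 7 do not contribute to this derivation.
Thus O(p), which is F(¬p): ¬p is forbidden.

Forbidden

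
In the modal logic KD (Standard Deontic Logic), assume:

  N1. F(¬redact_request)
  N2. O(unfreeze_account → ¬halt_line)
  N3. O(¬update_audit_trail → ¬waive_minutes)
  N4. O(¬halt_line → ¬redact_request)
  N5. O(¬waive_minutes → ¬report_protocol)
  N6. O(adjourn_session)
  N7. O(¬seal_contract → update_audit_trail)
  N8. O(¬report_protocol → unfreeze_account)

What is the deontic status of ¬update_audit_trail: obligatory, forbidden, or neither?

Premise 1 is F(¬redact_request), i.e. O(redact_request).
Premise 4, O(¬halt_line → ¬redact_request), contraposes to O(redact_request → halt_line); with O(redact_request) we get O(halt_line).
Premise 2 is O(unfreeze_account → ¬halt_line); contrapositively O(halt_line → ¬unfreeze_account). Since O(halt_line) holds, K gives O(¬unfreeze_account).
Premise 8, O(¬report_protocol → unfreeze_account), contraposes to O(¬unfreeze_account → report_protocol); with O(¬unfreeze_account) we get O(report_protocol).
Premise 5 is O(¬waive_minutes → ¬report_protocol); contrapositively O(report_protocol → waive_minutes). Since O(report_protocol) holds, K gives O(waive_minutes).
Premise 3, O(¬update_audit_trail → ¬waive_minutes), contraposes to O(waive_minutes → update_audit_trail); with O(waive_minutes) we get O(update_audit_trail).
Premises 6, 7 do not contribute to this derivation.
Thus O(update_audit_trail), which is F(¬update_audit_trail): ¬update_audit_trail is forbidden.

Forbidden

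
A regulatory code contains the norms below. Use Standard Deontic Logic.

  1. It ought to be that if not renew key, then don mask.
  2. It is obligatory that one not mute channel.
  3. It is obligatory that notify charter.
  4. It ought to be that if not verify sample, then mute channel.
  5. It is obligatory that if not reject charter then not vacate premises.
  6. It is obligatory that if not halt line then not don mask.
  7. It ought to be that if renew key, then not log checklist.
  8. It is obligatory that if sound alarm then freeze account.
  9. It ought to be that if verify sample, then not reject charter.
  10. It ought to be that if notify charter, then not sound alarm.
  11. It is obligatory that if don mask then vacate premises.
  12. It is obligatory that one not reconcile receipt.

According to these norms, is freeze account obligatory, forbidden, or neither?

Neither

Premise 8 is O(sound_alarm → freeze_account), but O(sound_alarm) is not derivable from the premises, so it does not yield O(freeze_account).
No premise or chain of K-axiom applications forces O(freeze_account), and none forces O(¬freeze_account). So freeze_account is neither obligatory nor forbidden under these norms.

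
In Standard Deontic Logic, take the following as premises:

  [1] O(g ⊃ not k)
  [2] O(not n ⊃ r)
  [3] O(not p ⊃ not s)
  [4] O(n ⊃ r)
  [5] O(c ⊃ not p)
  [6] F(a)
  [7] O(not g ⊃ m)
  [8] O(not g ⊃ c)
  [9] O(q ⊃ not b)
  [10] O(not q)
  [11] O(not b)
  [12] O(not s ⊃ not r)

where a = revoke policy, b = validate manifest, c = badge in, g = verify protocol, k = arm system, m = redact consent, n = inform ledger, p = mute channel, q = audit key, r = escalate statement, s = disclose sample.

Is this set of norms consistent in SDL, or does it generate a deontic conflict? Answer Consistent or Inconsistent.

Premise 9 is O(q ⊃ not b); even if O(not b) held, inferring O(q) would be affirming the consequent — invalid.
So O(q) is not derivable, and the apparent clash with O(not q) does not arise.
A world satisfying every obligation exists (e.g. a=false, b=false, c=false, g=true, k=false, m=false, n=false, p=true, q=false, r=true, s=true); no atom is both obligatory and forbidden, so the set is consistent.

Consistent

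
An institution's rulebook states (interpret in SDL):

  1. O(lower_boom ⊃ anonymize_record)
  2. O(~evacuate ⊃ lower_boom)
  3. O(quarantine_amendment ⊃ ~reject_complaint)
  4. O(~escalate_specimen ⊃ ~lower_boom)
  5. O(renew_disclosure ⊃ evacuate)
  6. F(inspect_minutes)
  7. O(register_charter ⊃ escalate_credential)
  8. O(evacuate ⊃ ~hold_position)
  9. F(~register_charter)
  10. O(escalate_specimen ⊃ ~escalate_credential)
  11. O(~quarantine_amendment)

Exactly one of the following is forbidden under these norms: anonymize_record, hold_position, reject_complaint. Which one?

hold_position

F(~register_charter) at premise 9 means O(register_charter).
With premise 7, O(register_charter ⊃ escalate_credential), the K-axiom yields O(escalate_credential).
Premise 10 is O(escalate_specimen ⊃ ~escalate_credential); contrapositively O(escalate_credential ⊃ ~escalate_specimen). Since O(escalate_credential) holds, K gives O(~escalate_specimen).
Applying K to premise 4 (O(~escalate_specimen ⊃ ~lower_boom)) and O(~escalate_specimen) yields O(~lower_boom).
The contrapositive of premise 2 (O(~evacuate ⊃ lower_boom)) is O(~lower_boom ⊃ evacuate), and O(~lower_boom) is already established, so O(evacuate).
Applying K to premise 8 (O(evacuate ⊃ ~hold_position)) and O(evacuate) yields O(~hold_position).
So O(~hold_position) holds, i.e. hold_position is forbidden. None of the other listed options is forbidden under the premises.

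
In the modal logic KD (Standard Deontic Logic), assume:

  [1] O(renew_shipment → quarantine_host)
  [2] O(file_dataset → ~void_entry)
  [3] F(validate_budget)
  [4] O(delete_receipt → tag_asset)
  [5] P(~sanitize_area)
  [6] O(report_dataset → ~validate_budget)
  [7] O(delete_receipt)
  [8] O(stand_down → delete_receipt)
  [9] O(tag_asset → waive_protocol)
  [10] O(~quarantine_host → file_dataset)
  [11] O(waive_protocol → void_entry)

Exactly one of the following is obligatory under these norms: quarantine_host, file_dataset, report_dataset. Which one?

quarantine_host

Premise 7 gives O(delete_receipt).
Applying K to premise 4 (O(delete_receipt → tag_asset)) and O(delete_receipt) yields O(tag_asset).
From O(tag_asset) and premise 9, O(tag_asset → waive_protocol), we obtain O(waive_protocol).
Applying K to premise 11 (O(waive_protocol → void_entry)) and O(waive_protocol) yields O(void_entry).
The contrapositive of premise 2 (O(file_dataset → ~void_entry)) is O(void_entry → ~file_dataset), and O(void_entry) is already established, so O(~file_dataset).
Premise 10 is O(~quarantine_host → file_dataset); contrapositively O(~file_dataset → quarantine_host). Since O(~file_dataset) holds, K gives O(quarantine_host).
So O(quarantine_host) holds — quarantine_host is obligatory. None of the other listed options is made obligatory by any chain of premises.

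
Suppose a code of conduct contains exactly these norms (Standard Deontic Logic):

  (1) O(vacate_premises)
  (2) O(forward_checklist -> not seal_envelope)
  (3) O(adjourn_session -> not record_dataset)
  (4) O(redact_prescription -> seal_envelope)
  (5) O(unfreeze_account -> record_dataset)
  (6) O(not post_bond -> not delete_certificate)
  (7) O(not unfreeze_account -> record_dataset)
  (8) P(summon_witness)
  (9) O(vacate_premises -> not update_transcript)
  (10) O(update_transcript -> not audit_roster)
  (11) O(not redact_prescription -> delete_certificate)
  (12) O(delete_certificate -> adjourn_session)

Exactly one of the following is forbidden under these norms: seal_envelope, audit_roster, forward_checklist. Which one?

forward_checklist

By case analysis on unfreeze_account: premise 5 gives O(unfreeze_account -> record_dataset) and premise 7 gives O(not unfreeze_account -> record_dataset), so O(record_dataset) either way.
The contrapositive of premise 3 (O(adjourn_session -> not record_dataset)) is O(record_dataset -> not adjourn_session), and O(record_dataset) is already established, so O(not adjourn_session).
Premise 12 is O(delete_certificate -> adjourn_session); contrapositively O(not adjourn_session -> not delete_certificate). Since O(not adjourn_session) holds, K gives O(not delete_certificate).
Premise 11 is O(not redact_prescription -> delete_certificate); contrapositively O(not delete_certificate -> redact_prescription). Since O(not delete_certificate) holds, K gives O(redact_prescription).
Applying K to premise 4 (O(redact_prescription -> seal_envelope)) and O(redact_prescription) yields O(seal_envelope).
The contrapositive of premise 2 (O(forward_checklist -> not seal_envelope)) is O(seal_envelope -> not forward_checklist), and O(seal_envelope) is already established, so O(not forward_checklist).
So O(not forward_checklist) holds, i.e. forward_checklist is forbidden. None of the other listed options is forbidden under the premises.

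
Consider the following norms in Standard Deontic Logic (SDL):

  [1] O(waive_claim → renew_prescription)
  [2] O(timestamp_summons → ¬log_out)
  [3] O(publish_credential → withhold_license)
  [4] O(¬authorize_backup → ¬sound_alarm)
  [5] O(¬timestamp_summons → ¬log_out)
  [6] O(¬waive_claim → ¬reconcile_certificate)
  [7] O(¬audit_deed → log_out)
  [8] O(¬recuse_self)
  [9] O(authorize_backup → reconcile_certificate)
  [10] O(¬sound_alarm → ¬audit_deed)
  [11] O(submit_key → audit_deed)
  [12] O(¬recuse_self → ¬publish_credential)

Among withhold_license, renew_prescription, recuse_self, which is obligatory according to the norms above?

renew_prescription

Premises 2 and 5 are O(timestamp_summons → ¬log_out) and O(¬timestamp_summons → ¬log_out); every ideal world satisfies timestamp_summons or ¬timestamp_summons, so in either case ¬log_out holds — hence O(¬log_out).
Premise 7 is O(¬audit_deed → log_out); contrapositively O(¬log_out → audit_deed). Since O(¬log_out) holds, K gives O(audit_deed).
Premise 10, O(¬sound_alarm → ¬audit_deed), contraposes to O(audit_deed → sound_alarm); with O(audit_deed) we get O(sound_alarm).
Premise 4, O(¬authorize_backup → ¬sound_alarm), contraposes to O(sound_alarm → authorize_backup); with O(sound_alarm) we get O(authorize_backup).
From O(authorize_backup) and premise 9, O(authorize_backup → reconcile_certificate), we obtain O(reconcile_certificate).
Premise 6, O(¬waive_claim → ¬reconcile_certificate), contraposes to O(reconcile_certificate → waive_claim); with O(reconcile_certificate) we get O(waive_claim).
Applying K to premise 1 (O(waive_claim → renew_prescription)) and O(waive_claim) yields O(renew_prescription).
So O(renew_prescription) holds — renew_prescription is obligatory. None of the other listed options is made obligatory by any chain of premises.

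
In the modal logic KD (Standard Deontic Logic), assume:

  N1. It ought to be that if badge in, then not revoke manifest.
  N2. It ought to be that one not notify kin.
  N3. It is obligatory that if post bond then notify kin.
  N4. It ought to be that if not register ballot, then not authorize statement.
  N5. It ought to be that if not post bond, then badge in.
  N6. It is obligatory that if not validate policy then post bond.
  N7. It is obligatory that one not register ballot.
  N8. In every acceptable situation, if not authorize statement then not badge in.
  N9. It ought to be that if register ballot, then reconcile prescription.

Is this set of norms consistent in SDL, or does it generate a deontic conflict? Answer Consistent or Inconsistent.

Premise 7 gives O(¬register_ballot).
From O(¬register_ballot) and premise 4, O(¬register_ballot → ¬authorize_statement), we obtain O(¬authorize_statement).
Premise 8 is O(¬authorize_statement → ¬badge_in); since O(¬authorize_statement), deontic closure gives O(¬badge_in).
Premise 5, O(¬post_bond → badge_in), contraposes to O(¬badge_in → post_bond); with O(¬badge_in) we get O(post_bond).
With premise 3, O(post_bond → notify_kin), the K-axiom yields O(notify_kin).
However, premise 2 gives O(¬notify_kin).
We now have both O(notify_kin) and O(¬notify_kin) — notify_kin is simultaneously obligatory and forbidden, violating the D-axiom.

Inconsistent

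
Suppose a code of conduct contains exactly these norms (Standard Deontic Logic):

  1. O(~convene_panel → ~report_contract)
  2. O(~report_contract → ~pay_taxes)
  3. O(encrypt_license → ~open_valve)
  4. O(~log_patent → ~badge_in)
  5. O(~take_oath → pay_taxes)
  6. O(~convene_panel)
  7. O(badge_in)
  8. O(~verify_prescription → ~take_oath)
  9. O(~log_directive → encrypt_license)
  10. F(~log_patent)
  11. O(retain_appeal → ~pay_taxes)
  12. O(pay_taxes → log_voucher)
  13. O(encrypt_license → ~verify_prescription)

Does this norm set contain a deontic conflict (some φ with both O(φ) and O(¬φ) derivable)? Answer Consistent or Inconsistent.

Consistent

Premise 4 is O(~log_patent → ~badge_in), but O(~log_patent) is not derivable from the premises, so it does not yield O(~badge_in).
So O(~badge_in) is not derivable, and the apparent clash with O(badge_in) does not arise.
A world satisfying every obligation exists (e.g. badge_in=true, convene_panel=false, encrypt_license=false, log_directive=true, log_patent=true, log_voucher=false, open_valve=false, pay_taxes=false, report_contract=false, retain_appeal=false, take_oath=true, verify_prescription=true); no atom is both obligatory and forbidden, so the set is consistent.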